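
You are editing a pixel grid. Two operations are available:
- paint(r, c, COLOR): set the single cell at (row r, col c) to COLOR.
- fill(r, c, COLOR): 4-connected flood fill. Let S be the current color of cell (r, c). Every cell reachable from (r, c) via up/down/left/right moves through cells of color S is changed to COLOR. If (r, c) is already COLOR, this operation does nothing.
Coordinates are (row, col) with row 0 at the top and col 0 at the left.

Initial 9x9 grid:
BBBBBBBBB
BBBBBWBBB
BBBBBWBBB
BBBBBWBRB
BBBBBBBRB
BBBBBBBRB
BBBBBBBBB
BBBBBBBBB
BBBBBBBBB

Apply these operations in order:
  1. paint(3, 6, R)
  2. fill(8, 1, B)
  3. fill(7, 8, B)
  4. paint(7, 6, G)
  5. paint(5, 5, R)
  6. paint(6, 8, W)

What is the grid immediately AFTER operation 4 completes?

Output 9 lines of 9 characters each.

After op 1 paint(3,6,R):
BBBBBBBBB
BBBBBWBBB
BBBBBWBBB
BBBBBWRRB
BBBBBBBRB
BBBBBBBRB
BBBBBBBBB
BBBBBBBBB
BBBBBBBBB
After op 2 fill(8,1,B) [0 cells changed]:
BBBBBBBBB
BBBBBWBBB
BBBBBWBBB
BBBBBWRRB
BBBBBBBRB
BBBBBBBRB
BBBBBBBBB
BBBBBBBBB
BBBBBBBBB
After op 3 fill(7,8,B) [0 cells changed]:
BBBBBBBBB
BBBBBWBBB
BBBBBWBBB
BBBBBWRRB
BBBBBBBRB
BBBBBBBRB
BBBBBBBBB
BBBBBBBBB
BBBBBBBBB
After op 4 paint(7,6,G):
BBBBBBBBB
BBBBBWBBB
BBBBBWBBB
BBBBBWRRB
BBBBBBBRB
BBBBBBBRB
BBBBBBBBB
BBBBBBGBB
BBBBBBBBB

Answer: BBBBBBBBB
BBBBBWBBB
BBBBBWBBB
BBBBBWRRB
BBBBBBBRB
BBBBBBBRB
BBBBBBBBB
BBBBBBGBB
BBBBBBBBB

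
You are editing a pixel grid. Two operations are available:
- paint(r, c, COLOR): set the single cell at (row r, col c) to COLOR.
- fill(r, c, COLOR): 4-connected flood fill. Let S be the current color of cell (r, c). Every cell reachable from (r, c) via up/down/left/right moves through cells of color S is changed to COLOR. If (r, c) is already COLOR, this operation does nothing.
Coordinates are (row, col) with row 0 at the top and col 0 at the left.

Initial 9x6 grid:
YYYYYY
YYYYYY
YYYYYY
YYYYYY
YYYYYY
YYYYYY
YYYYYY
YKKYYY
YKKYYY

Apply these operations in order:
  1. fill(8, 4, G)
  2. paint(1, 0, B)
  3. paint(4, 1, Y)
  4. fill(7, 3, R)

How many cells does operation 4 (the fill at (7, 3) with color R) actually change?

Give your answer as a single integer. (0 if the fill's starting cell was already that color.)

Answer: 48

Derivation:
After op 1 fill(8,4,G) [50 cells changed]:
GGGGGG
GGGGGG
GGGGGG
GGGGGG
GGGGGG
GGGGGG
GGGGGG
GKKGGG
GKKGGG
After op 2 paint(1,0,B):
GGGGGG
BGGGGG
GGGGGG
GGGGGG
GGGGGG
GGGGGG
GGGGGG
GKKGGG
GKKGGG
After op 3 paint(4,1,Y):
GGGGGG
BGGGGG
GGGGGG
GGGGGG
GYGGGG
GGGGGG
GGGGGG
GKKGGG
GKKGGG
After op 4 fill(7,3,R) [48 cells changed]:
RRRRRR
BRRRRR
RRRRRR
RRRRRR
RYRRRR
RRRRRR
RRRRRR
RKKRRR
RKKRRR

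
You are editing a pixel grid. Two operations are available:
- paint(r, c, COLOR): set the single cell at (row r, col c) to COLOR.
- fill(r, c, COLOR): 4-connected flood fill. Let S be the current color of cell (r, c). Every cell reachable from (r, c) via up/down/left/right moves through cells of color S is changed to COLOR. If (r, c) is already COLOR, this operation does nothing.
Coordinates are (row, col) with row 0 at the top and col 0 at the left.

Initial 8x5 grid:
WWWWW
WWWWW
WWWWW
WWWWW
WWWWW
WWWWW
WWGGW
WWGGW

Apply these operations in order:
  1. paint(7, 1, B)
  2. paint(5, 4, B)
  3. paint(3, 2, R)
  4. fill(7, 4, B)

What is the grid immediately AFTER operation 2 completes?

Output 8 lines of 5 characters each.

Answer: WWWWW
WWWWW
WWWWW
WWWWW
WWWWW
WWWWB
WWGGW
WBGGW

Derivation:
After op 1 paint(7,1,B):
WWWWW
WWWWW
WWWWW
WWWWW
WWWWW
WWWWW
WWGGW
WBGGW
After op 2 paint(5,4,B):
WWWWW
WWWWW
WWWWW
WWWWW
WWWWW
WWWWB
WWGGW
WBGGW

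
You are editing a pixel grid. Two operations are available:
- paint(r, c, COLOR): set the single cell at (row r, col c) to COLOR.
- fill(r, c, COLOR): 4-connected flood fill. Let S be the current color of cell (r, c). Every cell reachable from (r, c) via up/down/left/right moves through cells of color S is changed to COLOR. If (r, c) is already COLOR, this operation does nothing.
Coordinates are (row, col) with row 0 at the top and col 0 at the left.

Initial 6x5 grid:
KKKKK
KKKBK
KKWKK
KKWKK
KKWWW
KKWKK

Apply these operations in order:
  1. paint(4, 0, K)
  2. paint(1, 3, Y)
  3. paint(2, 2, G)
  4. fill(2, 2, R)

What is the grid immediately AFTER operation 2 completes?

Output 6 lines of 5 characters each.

Answer: KKKKK
KKKYK
KKWKK
KKWKK
KKWWW
KKWKK

Derivation:
After op 1 paint(4,0,K):
KKKKK
KKKBK
KKWKK
KKWKK
KKWWW
KKWKK
After op 2 paint(1,3,Y):
KKKKK
KKKYK
KKWKK
KKWKK
KKWWW
KKWKK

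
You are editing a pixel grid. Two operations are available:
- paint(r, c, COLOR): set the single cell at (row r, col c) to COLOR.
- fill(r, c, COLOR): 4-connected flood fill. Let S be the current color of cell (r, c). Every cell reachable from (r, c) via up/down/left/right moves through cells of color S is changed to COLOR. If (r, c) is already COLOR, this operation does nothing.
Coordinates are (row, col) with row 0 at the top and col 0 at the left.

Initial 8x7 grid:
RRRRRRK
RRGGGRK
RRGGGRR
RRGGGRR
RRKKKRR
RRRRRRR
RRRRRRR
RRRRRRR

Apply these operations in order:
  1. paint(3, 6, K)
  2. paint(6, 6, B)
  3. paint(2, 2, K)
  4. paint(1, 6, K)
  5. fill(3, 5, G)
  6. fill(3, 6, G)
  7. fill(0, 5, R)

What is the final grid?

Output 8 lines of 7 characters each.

Answer: RRRRRRK
RRRRRRK
RRKRRRR
RRRRRRR
RRKKKRR
RRRRRRR
RRRRRRB
RRRRRRR

Derivation:
After op 1 paint(3,6,K):
RRRRRRK
RRGGGRK
RRGGGRR
RRGGGRK
RRKKKRR
RRRRRRR
RRRRRRR
RRRRRRR
After op 2 paint(6,6,B):
RRRRRRK
RRGGGRK
RRGGGRR
RRGGGRK
RRKKKRR
RRRRRRR
RRRRRRB
RRRRRRR
After op 3 paint(2,2,K):
RRRRRRK
RRGGGRK
RRKGGRR
RRGGGRK
RRKKKRR
RRRRRRR
RRRRRRB
RRRRRRR
After op 4 paint(1,6,K):
RRRRRRK
RRGGGRK
RRKGGRR
RRGGGRK
RRKKKRR
RRRRRRR
RRRRRRB
RRRRRRR
After op 5 fill(3,5,G) [40 cells changed]:
GGGGGGK
GGGGGGK
GGKGGGG
GGGGGGK
GGKKKGG
GGGGGGG
GGGGGGB
GGGGGGG
After op 6 fill(3,6,G) [1 cells changed]:
GGGGGGK
GGGGGGK
GGKGGGG
GGGGGGG
GGKKKGG
GGGGGGG
GGGGGGB
GGGGGGG
After op 7 fill(0,5,R) [49 cells changed]:
RRRRRRK
RRRRRRK
RRKRRRR
RRRRRRR
RRKKKRR
RRRRRRR
RRRRRRB
RRRRRRR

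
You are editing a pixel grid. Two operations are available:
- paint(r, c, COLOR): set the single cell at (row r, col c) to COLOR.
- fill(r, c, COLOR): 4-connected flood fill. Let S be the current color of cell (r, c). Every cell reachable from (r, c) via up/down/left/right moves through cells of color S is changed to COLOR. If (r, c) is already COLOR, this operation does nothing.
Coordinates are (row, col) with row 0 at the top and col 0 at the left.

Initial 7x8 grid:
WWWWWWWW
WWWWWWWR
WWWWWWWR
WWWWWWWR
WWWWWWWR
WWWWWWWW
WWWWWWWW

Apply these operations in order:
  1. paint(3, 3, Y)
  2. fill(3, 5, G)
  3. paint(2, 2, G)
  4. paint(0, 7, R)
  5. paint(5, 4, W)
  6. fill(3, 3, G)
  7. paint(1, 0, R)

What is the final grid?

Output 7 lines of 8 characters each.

Answer: GGGGGGGR
RGGGGGGR
GGGGGGGR
GGGGGGGR
GGGGGGGR
GGGGWGGG
GGGGGGGG

Derivation:
After op 1 paint(3,3,Y):
WWWWWWWW
WWWWWWWR
WWWWWWWR
WWWYWWWR
WWWWWWWR
WWWWWWWW
WWWWWWWW
After op 2 fill(3,5,G) [51 cells changed]:
GGGGGGGG
GGGGGGGR
GGGGGGGR
GGGYGGGR
GGGGGGGR
GGGGGGGG
GGGGGGGG
After op 3 paint(2,2,G):
GGGGGGGG
GGGGGGGR
GGGGGGGR
GGGYGGGR
GGGGGGGR
GGGGGGGG
GGGGGGGG
After op 4 paint(0,7,R):
GGGGGGGR
GGGGGGGR
GGGGGGGR
GGGYGGGR
GGGGGGGR
GGGGGGGG
GGGGGGGG
After op 5 paint(5,4,W):
GGGGGGGR
GGGGGGGR
GGGGGGGR
GGGYGGGR
GGGGGGGR
GGGGWGGG
GGGGGGGG
After op 6 fill(3,3,G) [1 cells changed]:
GGGGGGGR
GGGGGGGR
GGGGGGGR
GGGGGGGR
GGGGGGGR
GGGGWGGG
GGGGGGGG
After op 7 paint(1,0,R):
GGGGGGGR
RGGGGGGR
GGGGGGGR
GGGGGGGR
GGGGGGGR
GGGGWGGG
GGGGGGGG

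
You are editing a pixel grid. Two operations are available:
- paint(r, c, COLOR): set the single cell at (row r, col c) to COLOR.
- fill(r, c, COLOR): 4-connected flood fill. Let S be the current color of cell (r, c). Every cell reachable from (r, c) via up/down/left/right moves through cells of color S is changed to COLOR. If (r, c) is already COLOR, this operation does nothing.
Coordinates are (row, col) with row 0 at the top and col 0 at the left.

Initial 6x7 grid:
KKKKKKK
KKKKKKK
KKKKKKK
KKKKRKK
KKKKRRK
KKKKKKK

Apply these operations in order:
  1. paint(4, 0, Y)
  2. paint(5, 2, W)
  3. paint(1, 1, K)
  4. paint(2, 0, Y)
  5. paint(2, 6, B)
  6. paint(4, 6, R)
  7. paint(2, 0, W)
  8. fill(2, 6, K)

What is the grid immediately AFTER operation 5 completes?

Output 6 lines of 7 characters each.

Answer: KKKKKKK
KKKKKKK
YKKKKKB
KKKKRKK
YKKKRRK
KKWKKKK

Derivation:
After op 1 paint(4,0,Y):
KKKKKKK
KKKKKKK
KKKKKKK
KKKKRKK
YKKKRRK
KKKKKKK
After op 2 paint(5,2,W):
KKKKKKK
KKKKKKK
KKKKKKK
KKKKRKK
YKKKRRK
KKWKKKK
After op 3 paint(1,1,K):
KKKKKKK
KKKKKKK
KKKKKKK
KKKKRKK
YKKKRRK
KKWKKKK
After op 4 paint(2,0,Y):
KKKKKKK
KKKKKKK
YKKKKKK
KKKKRKK
YKKKRRK
KKWKKKK
After op 5 paint(2,6,B):
KKKKKKK
KKKKKKK
YKKKKKB
KKKKRKK
YKKKRRK
KKWKKKK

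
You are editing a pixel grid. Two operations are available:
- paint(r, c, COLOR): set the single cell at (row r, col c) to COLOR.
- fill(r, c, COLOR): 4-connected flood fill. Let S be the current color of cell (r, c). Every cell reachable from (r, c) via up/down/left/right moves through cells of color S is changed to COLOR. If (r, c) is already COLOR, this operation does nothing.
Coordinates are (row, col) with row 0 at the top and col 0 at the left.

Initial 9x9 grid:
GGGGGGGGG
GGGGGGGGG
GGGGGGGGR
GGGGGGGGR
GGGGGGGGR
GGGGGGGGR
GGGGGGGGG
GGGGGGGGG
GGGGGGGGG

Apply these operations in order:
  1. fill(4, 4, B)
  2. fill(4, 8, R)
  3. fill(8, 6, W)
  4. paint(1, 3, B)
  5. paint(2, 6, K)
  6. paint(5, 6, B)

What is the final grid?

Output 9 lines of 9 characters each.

After op 1 fill(4,4,B) [77 cells changed]:
BBBBBBBBB
BBBBBBBBB
BBBBBBBBR
BBBBBBBBR
BBBBBBBBR
BBBBBBBBR
BBBBBBBBB
BBBBBBBBB
BBBBBBBBB
After op 2 fill(4,8,R) [0 cells changed]:
BBBBBBBBB
BBBBBBBBB
BBBBBBBBR
BBBBBBBBR
BBBBBBBBR
BBBBBBBBR
BBBBBBBBB
BBBBBBBBB
BBBBBBBBB
After op 3 fill(8,6,W) [77 cells changed]:
WWWWWWWWW
WWWWWWWWW
WWWWWWWWR
WWWWWWWWR
WWWWWWWWR
WWWWWWWWR
WWWWWWWWW
WWWWWWWWW
WWWWWWWWW
After op 4 paint(1,3,B):
WWWWWWWWW
WWWBWWWWW
WWWWWWWWR
WWWWWWWWR
WWWWWWWWR
WWWWWWWWR
WWWWWWWWW
WWWWWWWWW
WWWWWWWWW
After op 5 paint(2,6,K):
WWWWWWWWW
WWWBWWWWW
WWWWWWKWR
WWWWWWWWR
WWWWWWWWR
WWWWWWWWR
WWWWWWWWW
WWWWWWWWW
WWWWWWWWW
After op 6 paint(5,6,B):
WWWWWWWWW
WWWBWWWWW
WWWWWWKWR
WWWWWWWWR
WWWWWWWWR
WWWWWWBWR
WWWWWWWWW
WWWWWWWWW
WWWWWWWWW

Answer: WWWWWWWWW
WWWBWWWWW
WWWWWWKWR
WWWWWWWWR
WWWWWWWWR
WWWWWWBWR
WWWWWWWWW
WWWWWWWWW
WWWWWWWWW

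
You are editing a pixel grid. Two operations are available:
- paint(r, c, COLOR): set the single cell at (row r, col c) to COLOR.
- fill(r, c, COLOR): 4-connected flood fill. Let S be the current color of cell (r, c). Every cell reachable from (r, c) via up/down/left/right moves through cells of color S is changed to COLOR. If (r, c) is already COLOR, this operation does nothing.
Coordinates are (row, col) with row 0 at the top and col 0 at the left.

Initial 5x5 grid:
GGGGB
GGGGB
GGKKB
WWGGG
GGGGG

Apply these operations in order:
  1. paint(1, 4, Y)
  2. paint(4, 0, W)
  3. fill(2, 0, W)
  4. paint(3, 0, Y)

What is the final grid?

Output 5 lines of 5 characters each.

Answer: WWWWB
WWWWY
WWKKB
YWGGG
WGGGG

Derivation:
After op 1 paint(1,4,Y):
GGGGB
GGGGY
GGKKB
WWGGG
GGGGG
After op 2 paint(4,0,W):
GGGGB
GGGGY
GGKKB
WWGGG
WGGGG
After op 3 fill(2,0,W) [10 cells changed]:
WWWWB
WWWWY
WWKKB
WWGGG
WGGGG
After op 4 paint(3,0,Y):
WWWWB
WWWWY
WWKKB
YWGGG
WGGGG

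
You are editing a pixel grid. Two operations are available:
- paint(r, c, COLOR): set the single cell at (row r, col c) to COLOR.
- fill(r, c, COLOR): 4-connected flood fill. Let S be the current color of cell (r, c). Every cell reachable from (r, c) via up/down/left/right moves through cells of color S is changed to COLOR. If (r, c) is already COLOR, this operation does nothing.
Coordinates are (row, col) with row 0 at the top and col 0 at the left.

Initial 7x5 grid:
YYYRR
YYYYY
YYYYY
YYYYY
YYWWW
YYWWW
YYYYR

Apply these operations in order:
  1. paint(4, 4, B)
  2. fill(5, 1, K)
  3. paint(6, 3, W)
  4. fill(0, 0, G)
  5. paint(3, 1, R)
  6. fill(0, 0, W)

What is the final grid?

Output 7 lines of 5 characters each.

After op 1 paint(4,4,B):
YYYRR
YYYYY
YYYYY
YYYYY
YYWWB
YYWWW
YYYYR
After op 2 fill(5,1,K) [26 cells changed]:
KKKRR
KKKKK
KKKKK
KKKKK
KKWWB
KKWWW
KKKKR
After op 3 paint(6,3,W):
KKKRR
KKKKK
KKKKK
KKKKK
KKWWB
KKWWW
KKKWR
After op 4 fill(0,0,G) [25 cells changed]:
GGGRR
GGGGG
GGGGG
GGGGG
GGWWB
GGWWW
GGGWR
After op 5 paint(3,1,R):
GGGRR
GGGGG
GGGGG
GRGGG
GGWWB
GGWWW
GGGWR
After op 6 fill(0,0,W) [24 cells changed]:
WWWRR
WWWWW
WWWWW
WRWWW
WWWWB
WWWWW
WWWWR

Answer: WWWRR
WWWWW
WWWWW
WRWWW
WWWWB
WWWWW
WWWWR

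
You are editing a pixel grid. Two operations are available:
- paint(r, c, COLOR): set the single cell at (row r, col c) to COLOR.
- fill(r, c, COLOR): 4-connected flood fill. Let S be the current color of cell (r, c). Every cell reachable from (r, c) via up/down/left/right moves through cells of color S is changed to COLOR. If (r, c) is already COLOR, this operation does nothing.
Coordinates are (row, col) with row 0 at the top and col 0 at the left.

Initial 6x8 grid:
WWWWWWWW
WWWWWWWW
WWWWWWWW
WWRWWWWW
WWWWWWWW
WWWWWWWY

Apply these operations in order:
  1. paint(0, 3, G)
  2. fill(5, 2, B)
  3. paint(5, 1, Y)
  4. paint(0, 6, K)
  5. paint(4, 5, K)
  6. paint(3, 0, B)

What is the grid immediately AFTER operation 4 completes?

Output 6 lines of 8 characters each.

After op 1 paint(0,3,G):
WWWGWWWW
WWWWWWWW
WWWWWWWW
WWRWWWWW
WWWWWWWW
WWWWWWWY
After op 2 fill(5,2,B) [45 cells changed]:
BBBGBBBB
BBBBBBBB
BBBBBBBB
BBRBBBBB
BBBBBBBB
BBBBBBBY
After op 3 paint(5,1,Y):
BBBGBBBB
BBBBBBBB
BBBBBBBB
BBRBBBBB
BBBBBBBB
BYBBBBBY
After op 4 paint(0,6,K):
BBBGBBKB
BBBBBBBB
BBBBBBBB
BBRBBBBB
BBBBBBBB
BYBBBBBY

Answer: BBBGBBKB
BBBBBBBB
BBBBBBBB
BBRBBBBB
BBBBBBBB
BYBBBBBY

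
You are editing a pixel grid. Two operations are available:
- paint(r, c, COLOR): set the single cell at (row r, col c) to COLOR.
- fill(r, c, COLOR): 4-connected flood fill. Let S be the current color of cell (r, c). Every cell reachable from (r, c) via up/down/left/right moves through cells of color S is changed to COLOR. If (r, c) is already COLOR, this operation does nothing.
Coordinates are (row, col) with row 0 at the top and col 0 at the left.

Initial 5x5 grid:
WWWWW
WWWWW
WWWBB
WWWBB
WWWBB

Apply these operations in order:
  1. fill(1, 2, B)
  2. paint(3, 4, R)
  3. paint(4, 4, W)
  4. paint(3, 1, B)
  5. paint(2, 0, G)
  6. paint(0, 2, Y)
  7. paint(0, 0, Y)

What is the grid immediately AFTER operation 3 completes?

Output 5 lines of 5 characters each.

After op 1 fill(1,2,B) [19 cells changed]:
BBBBB
BBBBB
BBBBB
BBBBB
BBBBB
After op 2 paint(3,4,R):
BBBBB
BBBBB
BBBBB
BBBBR
BBBBB
After op 3 paint(4,4,W):
BBBBB
BBBBB
BBBBB
BBBBR
BBBBW

Answer: BBBBB
BBBBB
BBBBB
BBBBR
BBBBW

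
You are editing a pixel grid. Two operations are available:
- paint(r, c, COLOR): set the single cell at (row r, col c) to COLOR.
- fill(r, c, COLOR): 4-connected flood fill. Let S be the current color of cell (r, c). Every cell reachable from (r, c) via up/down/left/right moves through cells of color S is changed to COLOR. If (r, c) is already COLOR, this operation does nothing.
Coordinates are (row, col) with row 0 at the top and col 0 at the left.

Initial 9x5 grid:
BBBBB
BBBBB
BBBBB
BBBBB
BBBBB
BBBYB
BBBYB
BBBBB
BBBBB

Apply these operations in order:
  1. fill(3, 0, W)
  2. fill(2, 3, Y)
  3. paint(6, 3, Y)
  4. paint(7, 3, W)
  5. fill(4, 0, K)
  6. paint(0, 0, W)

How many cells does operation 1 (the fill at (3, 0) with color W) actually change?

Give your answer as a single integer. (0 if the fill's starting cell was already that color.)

After op 1 fill(3,0,W) [43 cells changed]:
WWWWW
WWWWW
WWWWW
WWWWW
WWWWW
WWWYW
WWWYW
WWWWW
WWWWW

Answer: 43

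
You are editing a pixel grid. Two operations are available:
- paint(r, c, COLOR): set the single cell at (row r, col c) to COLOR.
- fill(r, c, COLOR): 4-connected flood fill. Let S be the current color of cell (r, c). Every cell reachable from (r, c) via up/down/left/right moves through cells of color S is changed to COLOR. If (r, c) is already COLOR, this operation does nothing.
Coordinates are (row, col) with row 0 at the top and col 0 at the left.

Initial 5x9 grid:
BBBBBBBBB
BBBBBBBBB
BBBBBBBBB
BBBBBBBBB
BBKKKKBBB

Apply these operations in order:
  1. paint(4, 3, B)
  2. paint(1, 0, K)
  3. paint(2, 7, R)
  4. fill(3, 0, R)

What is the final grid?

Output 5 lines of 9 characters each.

Answer: RRRRRRRRR
KRRRRRRRR
RRRRRRRRR
RRRRRRRRR
RRKRKKRRR

Derivation:
After op 1 paint(4,3,B):
BBBBBBBBB
BBBBBBBBB
BBBBBBBBB
BBBBBBBBB
BBKBKKBBB
After op 2 paint(1,0,K):
BBBBBBBBB
KBBBBBBBB
BBBBBBBBB
BBBBBBBBB
BBKBKKBBB
After op 3 paint(2,7,R):
BBBBBBBBB
KBBBBBBBB
BBBBBBBRB
BBBBBBBBB
BBKBKKBBB
After op 4 fill(3,0,R) [40 cells changed]:
RRRRRRRRR
KRRRRRRRR
RRRRRRRRR
RRRRRRRRR
RRKRKKRRR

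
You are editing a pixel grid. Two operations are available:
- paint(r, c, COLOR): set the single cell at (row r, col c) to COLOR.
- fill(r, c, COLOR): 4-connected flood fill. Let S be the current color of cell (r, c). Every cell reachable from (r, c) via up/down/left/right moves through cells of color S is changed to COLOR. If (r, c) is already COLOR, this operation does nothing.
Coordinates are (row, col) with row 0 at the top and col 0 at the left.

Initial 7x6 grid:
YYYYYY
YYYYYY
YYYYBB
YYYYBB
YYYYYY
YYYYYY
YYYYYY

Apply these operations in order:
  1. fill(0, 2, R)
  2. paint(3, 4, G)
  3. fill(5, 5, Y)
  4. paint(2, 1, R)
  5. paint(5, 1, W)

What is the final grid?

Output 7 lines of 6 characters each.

Answer: YYYYYY
YYYYYY
YRYYBB
YYYYGB
YYYYYY
YWYYYY
YYYYYY

Derivation:
After op 1 fill(0,2,R) [38 cells changed]:
RRRRRR
RRRRRR
RRRRBB
RRRRBB
RRRRRR
RRRRRR
RRRRRR
After op 2 paint(3,4,G):
RRRRRR
RRRRRR
RRRRBB
RRRRGB
RRRRRR
RRRRRR
RRRRRR
After op 3 fill(5,5,Y) [38 cells changed]:
YYYYYY
YYYYYY
YYYYBB
YYYYGB
YYYYYY
YYYYYY
YYYYYY
After op 4 paint(2,1,R):
YYYYYY
YYYYYY
YRYYBB
YYYYGB
YYYYYY
YYYYYY
YYYYYY
After op 5 paint(5,1,W):
YYYYYY
YYYYYY
YRYYBB
YYYYGB
YYYYYY
YWYYYY
YYYYYY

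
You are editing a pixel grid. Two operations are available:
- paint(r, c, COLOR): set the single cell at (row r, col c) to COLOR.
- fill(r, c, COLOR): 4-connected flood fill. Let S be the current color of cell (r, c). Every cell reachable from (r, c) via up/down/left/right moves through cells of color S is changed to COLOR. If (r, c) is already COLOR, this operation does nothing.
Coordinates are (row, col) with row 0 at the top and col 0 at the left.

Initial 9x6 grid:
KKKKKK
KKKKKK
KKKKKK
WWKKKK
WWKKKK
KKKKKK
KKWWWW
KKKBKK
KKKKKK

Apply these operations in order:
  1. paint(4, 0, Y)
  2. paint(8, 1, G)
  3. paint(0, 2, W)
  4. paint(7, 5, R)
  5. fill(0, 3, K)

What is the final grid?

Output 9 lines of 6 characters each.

After op 1 paint(4,0,Y):
KKKKKK
KKKKKK
KKKKKK
WWKKKK
YWKKKK
KKKKKK
KKWWWW
KKKBKK
KKKKKK
After op 2 paint(8,1,G):
KKKKKK
KKKKKK
KKKKKK
WWKKKK
YWKKKK
KKKKKK
KKWWWW
KKKBKK
KGKKKK
After op 3 paint(0,2,W):
KKWKKK
KKKKKK
KKKKKK
WWKKKK
YWKKKK
KKKKKK
KKWWWW
KKKBKK
KGKKKK
After op 4 paint(7,5,R):
KKWKKK
KKKKKK
KKKKKK
WWKKKK
YWKKKK
KKKKKK
KKWWWW
KKKBKR
KGKKKK
After op 5 fill(0,3,K) [0 cells changed]:
KKWKKK
KKKKKK
KKKKKK
WWKKKK
YWKKKK
KKKKKK
KKWWWW
KKKBKR
KGKKKK

Answer: KKWKKK
KKKKKK
KKKKKK
WWKKKK
YWKKKK
KKKKKK
KKWWWW
KKKBKR
KGKKKK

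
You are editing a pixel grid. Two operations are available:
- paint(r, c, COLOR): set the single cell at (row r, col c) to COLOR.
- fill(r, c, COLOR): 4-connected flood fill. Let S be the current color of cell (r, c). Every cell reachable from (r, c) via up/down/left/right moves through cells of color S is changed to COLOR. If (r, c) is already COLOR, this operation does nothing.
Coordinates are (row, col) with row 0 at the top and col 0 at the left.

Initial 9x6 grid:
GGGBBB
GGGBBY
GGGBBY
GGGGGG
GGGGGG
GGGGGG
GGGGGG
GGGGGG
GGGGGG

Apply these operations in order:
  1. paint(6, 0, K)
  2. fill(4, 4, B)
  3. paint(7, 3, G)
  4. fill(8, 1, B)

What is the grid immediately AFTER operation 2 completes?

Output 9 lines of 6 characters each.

Answer: BBBBBB
BBBBBY
BBBBBY
BBBBBB
BBBBBB
BBBBBB
KBBBBB
BBBBBB
BBBBBB

Derivation:
After op 1 paint(6,0,K):
GGGBBB
GGGBBY
GGGBBY
GGGGGG
GGGGGG
GGGGGG
KGGGGG
GGGGGG
GGGGGG
After op 2 fill(4,4,B) [44 cells changed]:
BBBBBB
BBBBBY
BBBBBY
BBBBBB
BBBBBB
BBBBBB
KBBBBB
BBBBBB
BBBBBB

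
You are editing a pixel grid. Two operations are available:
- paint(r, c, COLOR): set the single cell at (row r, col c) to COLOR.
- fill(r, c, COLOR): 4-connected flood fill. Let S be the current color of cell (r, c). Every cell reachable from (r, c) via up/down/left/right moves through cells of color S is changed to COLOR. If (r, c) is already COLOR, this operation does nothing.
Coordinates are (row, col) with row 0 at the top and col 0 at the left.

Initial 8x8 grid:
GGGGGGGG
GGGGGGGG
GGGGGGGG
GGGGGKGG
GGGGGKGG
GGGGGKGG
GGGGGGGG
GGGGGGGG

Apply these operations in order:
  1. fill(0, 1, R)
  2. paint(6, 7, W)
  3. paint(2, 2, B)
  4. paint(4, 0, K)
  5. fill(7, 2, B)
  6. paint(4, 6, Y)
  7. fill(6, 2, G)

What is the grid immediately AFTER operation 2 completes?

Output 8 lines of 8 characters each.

After op 1 fill(0,1,R) [61 cells changed]:
RRRRRRRR
RRRRRRRR
RRRRRRRR
RRRRRKRR
RRRRRKRR
RRRRRKRR
RRRRRRRR
RRRRRRRR
After op 2 paint(6,7,W):
RRRRRRRR
RRRRRRRR
RRRRRRRR
RRRRRKRR
RRRRRKRR
RRRRRKRR
RRRRRRRW
RRRRRRRR

Answer: RRRRRRRR
RRRRRRRR
RRRRRRRR
RRRRRKRR
RRRRRKRR
RRRRRKRR
RRRRRRRW
RRRRRRRR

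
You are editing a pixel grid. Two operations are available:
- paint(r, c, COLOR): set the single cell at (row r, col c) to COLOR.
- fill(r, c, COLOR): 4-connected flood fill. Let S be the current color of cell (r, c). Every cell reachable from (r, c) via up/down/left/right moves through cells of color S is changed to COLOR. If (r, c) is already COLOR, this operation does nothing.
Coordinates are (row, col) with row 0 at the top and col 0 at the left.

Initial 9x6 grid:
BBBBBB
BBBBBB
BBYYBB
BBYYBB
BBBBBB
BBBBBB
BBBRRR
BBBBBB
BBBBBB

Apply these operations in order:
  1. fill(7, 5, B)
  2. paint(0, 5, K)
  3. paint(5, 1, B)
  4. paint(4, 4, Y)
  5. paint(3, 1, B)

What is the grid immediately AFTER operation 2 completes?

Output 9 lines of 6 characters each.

After op 1 fill(7,5,B) [0 cells changed]:
BBBBBB
BBBBBB
BBYYBB
BBYYBB
BBBBBB
BBBBBB
BBBRRR
BBBBBB
BBBBBB
After op 2 paint(0,5,K):
BBBBBK
BBBBBB
BBYYBB
BBYYBB
BBBBBB
BBBBBB
BBBRRR
BBBBBB
BBBBBB

Answer: BBBBBK
BBBBBB
BBYYBB
BBYYBB
BBBBBB
BBBBBB
BBBRRR
BBBBBB
BBBBBB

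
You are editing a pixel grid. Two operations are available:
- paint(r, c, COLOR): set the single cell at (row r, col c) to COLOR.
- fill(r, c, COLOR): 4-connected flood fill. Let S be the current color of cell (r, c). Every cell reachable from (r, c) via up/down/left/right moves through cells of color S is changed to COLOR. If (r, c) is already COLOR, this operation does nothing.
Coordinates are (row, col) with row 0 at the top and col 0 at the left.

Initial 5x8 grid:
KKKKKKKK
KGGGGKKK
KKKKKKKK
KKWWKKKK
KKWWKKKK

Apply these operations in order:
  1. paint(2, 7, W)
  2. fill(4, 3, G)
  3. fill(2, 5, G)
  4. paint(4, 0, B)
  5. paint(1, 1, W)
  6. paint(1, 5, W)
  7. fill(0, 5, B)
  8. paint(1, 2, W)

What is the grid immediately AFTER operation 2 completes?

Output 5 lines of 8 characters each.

After op 1 paint(2,7,W):
KKKKKKKK
KGGGGKKK
KKKKKKKW
KKWWKKKK
KKWWKKKK
After op 2 fill(4,3,G) [4 cells changed]:
KKKKKKKK
KGGGGKKK
KKKKKKKW
KKGGKKKK
KKGGKKKK

Answer: KKKKKKKK
KGGGGKKK
KKKKKKKW
KKGGKKKK
KKGGKKKK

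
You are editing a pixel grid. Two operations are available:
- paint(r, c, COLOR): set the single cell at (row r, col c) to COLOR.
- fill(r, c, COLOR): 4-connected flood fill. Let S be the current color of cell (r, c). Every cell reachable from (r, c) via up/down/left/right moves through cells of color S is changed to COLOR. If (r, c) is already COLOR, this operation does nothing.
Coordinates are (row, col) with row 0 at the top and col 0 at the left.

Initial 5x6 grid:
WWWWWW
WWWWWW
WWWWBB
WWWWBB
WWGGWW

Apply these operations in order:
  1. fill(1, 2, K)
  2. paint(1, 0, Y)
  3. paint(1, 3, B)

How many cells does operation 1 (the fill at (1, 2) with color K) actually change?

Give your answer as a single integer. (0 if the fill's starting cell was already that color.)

After op 1 fill(1,2,K) [22 cells changed]:
KKKKKK
KKKKKK
KKKKBB
KKKKBB
KKGGWW

Answer: 22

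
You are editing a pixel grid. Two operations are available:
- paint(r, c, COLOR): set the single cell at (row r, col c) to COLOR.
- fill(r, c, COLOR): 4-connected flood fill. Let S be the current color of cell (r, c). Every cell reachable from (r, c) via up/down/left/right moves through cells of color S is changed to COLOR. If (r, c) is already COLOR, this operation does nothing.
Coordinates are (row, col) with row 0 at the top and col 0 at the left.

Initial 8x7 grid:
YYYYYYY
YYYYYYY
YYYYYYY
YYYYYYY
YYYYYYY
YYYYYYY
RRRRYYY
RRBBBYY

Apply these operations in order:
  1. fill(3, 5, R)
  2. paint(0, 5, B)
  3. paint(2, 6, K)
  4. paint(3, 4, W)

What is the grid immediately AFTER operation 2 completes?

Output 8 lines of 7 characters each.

Answer: RRRRRBR
RRRRRRR
RRRRRRR
RRRRRRR
RRRRRRR
RRRRRRR
RRRRRRR
RRBBBRR

Derivation:
After op 1 fill(3,5,R) [47 cells changed]:
RRRRRRR
RRRRRRR
RRRRRRR
RRRRRRR
RRRRRRR
RRRRRRR
RRRRRRR
RRBBBRR
After op 2 paint(0,5,B):
RRRRRBR
RRRRRRR
RRRRRRR
RRRRRRR
RRRRRRR
RRRRRRR
RRRRRRR
RRBBBRR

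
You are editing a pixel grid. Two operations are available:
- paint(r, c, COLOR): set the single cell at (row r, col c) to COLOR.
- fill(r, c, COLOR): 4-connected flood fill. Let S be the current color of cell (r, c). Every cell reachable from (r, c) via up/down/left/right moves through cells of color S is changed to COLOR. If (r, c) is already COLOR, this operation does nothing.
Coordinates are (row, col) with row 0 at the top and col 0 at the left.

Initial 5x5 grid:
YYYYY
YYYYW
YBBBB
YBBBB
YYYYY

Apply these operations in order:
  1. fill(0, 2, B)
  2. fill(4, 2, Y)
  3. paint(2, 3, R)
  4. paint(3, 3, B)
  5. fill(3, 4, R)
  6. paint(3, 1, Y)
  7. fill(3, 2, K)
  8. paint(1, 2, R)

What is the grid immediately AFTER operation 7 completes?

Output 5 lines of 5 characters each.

Answer: KKKKK
KKKKW
KKKKK
KYKBK
KKKKK

Derivation:
After op 1 fill(0,2,B) [16 cells changed]:
BBBBB
BBBBW
BBBBB
BBBBB
BBBBB
After op 2 fill(4,2,Y) [24 cells changed]:
YYYYY
YYYYW
YYYYY
YYYYY
YYYYY
After op 3 paint(2,3,R):
YYYYY
YYYYW
YYYRY
YYYYY
YYYYY
After op 4 paint(3,3,B):
YYYYY
YYYYW
YYYRY
YYYBY
YYYYY
After op 5 fill(3,4,R) [22 cells changed]:
RRRRR
RRRRW
RRRRR
RRRBR
RRRRR
After op 6 paint(3,1,Y):
RRRRR
RRRRW
RRRRR
RYRBR
RRRRR
After op 7 fill(3,2,K) [22 cells changed]:
KKKKK
KKKKW
KKKKK
KYKBK
KKKKK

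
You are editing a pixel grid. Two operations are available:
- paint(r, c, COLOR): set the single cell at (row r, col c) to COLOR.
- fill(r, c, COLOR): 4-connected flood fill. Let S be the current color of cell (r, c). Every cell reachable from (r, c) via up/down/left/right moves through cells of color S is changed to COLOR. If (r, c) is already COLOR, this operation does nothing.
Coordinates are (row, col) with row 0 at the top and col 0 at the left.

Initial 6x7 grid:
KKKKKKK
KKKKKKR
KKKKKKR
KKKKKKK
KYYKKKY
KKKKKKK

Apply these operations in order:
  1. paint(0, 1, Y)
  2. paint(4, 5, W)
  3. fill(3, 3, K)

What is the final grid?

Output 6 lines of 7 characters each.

Answer: KYKKKKK
KKKKKKR
KKKKKKR
KKKKKKK
KYYKKWY
KKKKKKK

Derivation:
After op 1 paint(0,1,Y):
KYKKKKK
KKKKKKR
KKKKKKR
KKKKKKK
KYYKKKY
KKKKKKK
After op 2 paint(4,5,W):
KYKKKKK
KKKKKKR
KKKKKKR
KKKKKKK
KYYKKWY
KKKKKKK
After op 3 fill(3,3,K) [0 cells changed]:
KYKKKKK
KKKKKKR
KKKKKKR
KKKKKKK
KYYKKWY
KKKKKKK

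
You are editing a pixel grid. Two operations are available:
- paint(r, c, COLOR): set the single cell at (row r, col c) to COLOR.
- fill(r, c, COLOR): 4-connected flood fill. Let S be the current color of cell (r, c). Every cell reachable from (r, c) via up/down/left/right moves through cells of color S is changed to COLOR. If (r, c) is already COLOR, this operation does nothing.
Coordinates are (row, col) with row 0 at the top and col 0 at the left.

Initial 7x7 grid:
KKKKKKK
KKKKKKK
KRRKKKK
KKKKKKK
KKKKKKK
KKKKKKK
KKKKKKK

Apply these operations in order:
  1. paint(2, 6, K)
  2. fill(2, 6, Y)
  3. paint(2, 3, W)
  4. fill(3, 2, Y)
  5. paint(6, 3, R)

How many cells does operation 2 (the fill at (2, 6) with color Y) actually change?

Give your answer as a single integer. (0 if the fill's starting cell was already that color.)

After op 1 paint(2,6,K):
KKKKKKK
KKKKKKK
KRRKKKK
KKKKKKK
KKKKKKK
KKKKKKK
KKKKKKK
After op 2 fill(2,6,Y) [47 cells changed]:
YYYYYYY
YYYYYYY
YRRYYYY
YYYYYYY
YYYYYYY
YYYYYYY
YYYYYYY

Answer: 47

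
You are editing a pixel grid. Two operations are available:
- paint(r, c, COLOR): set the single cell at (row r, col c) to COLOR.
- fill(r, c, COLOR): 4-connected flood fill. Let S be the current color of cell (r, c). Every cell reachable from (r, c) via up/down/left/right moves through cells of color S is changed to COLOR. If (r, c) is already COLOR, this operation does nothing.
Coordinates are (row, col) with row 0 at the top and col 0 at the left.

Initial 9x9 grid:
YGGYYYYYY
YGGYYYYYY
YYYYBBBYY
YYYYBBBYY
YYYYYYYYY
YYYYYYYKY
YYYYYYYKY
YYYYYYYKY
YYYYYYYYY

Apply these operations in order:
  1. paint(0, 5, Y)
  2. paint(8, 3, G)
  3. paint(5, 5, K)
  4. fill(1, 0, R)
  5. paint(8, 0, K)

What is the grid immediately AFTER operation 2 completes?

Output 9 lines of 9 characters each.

After op 1 paint(0,5,Y):
YGGYYYYYY
YGGYYYYYY
YYYYBBBYY
YYYYBBBYY
YYYYYYYYY
YYYYYYYKY
YYYYYYYKY
YYYYYYYKY
YYYYYYYYY
After op 2 paint(8,3,G):
YGGYYYYYY
YGGYYYYYY
YYYYBBBYY
YYYYBBBYY
YYYYYYYYY
YYYYYYYKY
YYYYYYYKY
YYYYYYYKY
YYYGYYYYY

Answer: YGGYYYYYY
YGGYYYYYY
YYYYBBBYY
YYYYBBBYY
YYYYYYYYY
YYYYYYYKY
YYYYYYYKY
YYYYYYYKY
YYYGYYYYY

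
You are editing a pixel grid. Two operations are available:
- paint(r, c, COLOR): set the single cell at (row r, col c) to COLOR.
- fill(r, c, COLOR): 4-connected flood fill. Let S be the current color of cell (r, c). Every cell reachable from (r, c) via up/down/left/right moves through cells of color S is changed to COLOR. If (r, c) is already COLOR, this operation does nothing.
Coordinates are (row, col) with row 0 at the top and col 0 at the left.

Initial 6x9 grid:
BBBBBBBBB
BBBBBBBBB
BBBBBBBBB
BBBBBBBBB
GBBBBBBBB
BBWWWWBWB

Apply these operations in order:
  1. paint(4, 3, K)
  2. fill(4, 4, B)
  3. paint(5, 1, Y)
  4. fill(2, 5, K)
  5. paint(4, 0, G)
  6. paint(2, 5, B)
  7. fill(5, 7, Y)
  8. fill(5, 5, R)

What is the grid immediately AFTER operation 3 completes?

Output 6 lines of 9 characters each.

Answer: BBBBBBBBB
BBBBBBBBB
BBBBBBBBB
BBBBBBBBB
GBBKBBBBB
BYWWWWBWB

Derivation:
After op 1 paint(4,3,K):
BBBBBBBBB
BBBBBBBBB
BBBBBBBBB
BBBBBBBBB
GBBKBBBBB
BBWWWWBWB
After op 2 fill(4,4,B) [0 cells changed]:
BBBBBBBBB
BBBBBBBBB
BBBBBBBBB
BBBBBBBBB
GBBKBBBBB
BBWWWWBWB
After op 3 paint(5,1,Y):
BBBBBBBBB
BBBBBBBBB
BBBBBBBBB
BBBBBBBBB
GBBKBBBBB
BYWWWWBWB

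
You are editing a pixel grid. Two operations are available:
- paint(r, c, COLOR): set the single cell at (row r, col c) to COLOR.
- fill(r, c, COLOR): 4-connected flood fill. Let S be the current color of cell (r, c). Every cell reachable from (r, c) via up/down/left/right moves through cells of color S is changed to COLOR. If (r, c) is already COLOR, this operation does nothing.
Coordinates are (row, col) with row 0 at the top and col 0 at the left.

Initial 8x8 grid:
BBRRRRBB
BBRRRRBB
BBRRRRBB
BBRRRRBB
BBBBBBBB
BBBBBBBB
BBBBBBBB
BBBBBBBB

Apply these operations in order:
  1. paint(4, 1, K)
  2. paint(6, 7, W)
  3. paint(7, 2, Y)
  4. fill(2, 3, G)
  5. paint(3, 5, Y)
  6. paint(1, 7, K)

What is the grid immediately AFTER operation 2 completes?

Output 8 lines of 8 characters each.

Answer: BBRRRRBB
BBRRRRBB
BBRRRRBB
BBRRRRBB
BKBBBBBB
BBBBBBBB
BBBBBBBW
BBBBBBBB

Derivation:
After op 1 paint(4,1,K):
BBRRRRBB
BBRRRRBB
BBRRRRBB
BBRRRRBB
BKBBBBBB
BBBBBBBB
BBBBBBBB
BBBBBBBB
After op 2 paint(6,7,W):
BBRRRRBB
BBRRRRBB
BBRRRRBB
BBRRRRBB
BKBBBBBB
BBBBBBBB
BBBBBBBW
BBBBBBBB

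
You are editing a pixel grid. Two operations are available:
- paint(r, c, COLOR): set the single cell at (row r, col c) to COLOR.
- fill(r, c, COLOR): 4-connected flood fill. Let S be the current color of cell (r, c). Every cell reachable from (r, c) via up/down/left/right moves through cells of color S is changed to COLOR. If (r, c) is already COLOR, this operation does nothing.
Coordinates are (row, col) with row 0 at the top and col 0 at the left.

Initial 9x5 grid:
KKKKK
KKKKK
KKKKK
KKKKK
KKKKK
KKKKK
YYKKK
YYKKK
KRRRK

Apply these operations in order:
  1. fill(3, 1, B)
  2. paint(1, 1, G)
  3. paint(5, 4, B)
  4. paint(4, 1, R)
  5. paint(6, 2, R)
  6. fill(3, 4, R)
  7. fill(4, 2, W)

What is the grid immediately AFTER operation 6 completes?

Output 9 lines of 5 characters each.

Answer: RRRRR
RGRRR
RRRRR
RRRRR
RRRRR
RRRRR
YYRRR
YYRRR
KRRRR

Derivation:
After op 1 fill(3,1,B) [37 cells changed]:
BBBBB
BBBBB
BBBBB
BBBBB
BBBBB
BBBBB
YYBBB
YYBBB
KRRRB
After op 2 paint(1,1,G):
BBBBB
BGBBB
BBBBB
BBBBB
BBBBB
BBBBB
YYBBB
YYBBB
KRRRB
After op 3 paint(5,4,B):
BBBBB
BGBBB
BBBBB
BBBBB
BBBBB
BBBBB
YYBBB
YYBBB
KRRRB
After op 4 paint(4,1,R):
BBBBB
BGBBB
BBBBB
BBBBB
BRBBB
BBBBB
YYBBB
YYBBB
KRRRB
After op 5 paint(6,2,R):
BBBBB
BGBBB
BBBBB
BBBBB
BRBBB
BBBBB
YYRBB
YYBBB
KRRRB
After op 6 fill(3,4,R) [34 cells changed]:
RRRRR
RGRRR
RRRRR
RRRRR
RRRRR
RRRRR
YYRRR
YYRRR
KRRRR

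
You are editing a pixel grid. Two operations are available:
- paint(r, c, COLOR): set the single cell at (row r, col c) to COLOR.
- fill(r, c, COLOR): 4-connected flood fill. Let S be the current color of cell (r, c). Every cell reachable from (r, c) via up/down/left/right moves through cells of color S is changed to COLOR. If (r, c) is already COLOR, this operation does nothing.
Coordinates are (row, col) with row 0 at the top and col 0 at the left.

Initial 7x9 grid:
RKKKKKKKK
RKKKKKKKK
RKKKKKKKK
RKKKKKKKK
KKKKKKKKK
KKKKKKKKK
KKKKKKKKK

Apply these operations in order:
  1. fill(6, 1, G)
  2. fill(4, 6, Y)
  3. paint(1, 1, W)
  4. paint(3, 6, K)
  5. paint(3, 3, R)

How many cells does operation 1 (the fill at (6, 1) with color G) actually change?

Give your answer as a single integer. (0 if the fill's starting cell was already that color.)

Answer: 59

Derivation:
After op 1 fill(6,1,G) [59 cells changed]:
RGGGGGGGG
RGGGGGGGG
RGGGGGGGG
RGGGGGGGG
GGGGGGGGG
GGGGGGGGG
GGGGGGGGG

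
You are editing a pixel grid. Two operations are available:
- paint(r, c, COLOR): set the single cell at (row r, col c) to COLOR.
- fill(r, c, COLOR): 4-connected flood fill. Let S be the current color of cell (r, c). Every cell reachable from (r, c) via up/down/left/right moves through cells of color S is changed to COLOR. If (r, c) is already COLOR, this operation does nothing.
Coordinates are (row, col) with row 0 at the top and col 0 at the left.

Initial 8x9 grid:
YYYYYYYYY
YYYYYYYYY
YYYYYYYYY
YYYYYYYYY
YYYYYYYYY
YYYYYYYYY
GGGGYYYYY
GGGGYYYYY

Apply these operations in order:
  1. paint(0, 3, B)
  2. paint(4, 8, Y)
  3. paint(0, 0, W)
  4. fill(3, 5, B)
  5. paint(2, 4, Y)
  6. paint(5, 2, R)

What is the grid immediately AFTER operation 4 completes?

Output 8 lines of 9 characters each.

After op 1 paint(0,3,B):
YYYBYYYYY
YYYYYYYYY
YYYYYYYYY
YYYYYYYYY
YYYYYYYYY
YYYYYYYYY
GGGGYYYYY
GGGGYYYYY
After op 2 paint(4,8,Y):
YYYBYYYYY
YYYYYYYYY
YYYYYYYYY
YYYYYYYYY
YYYYYYYYY
YYYYYYYYY
GGGGYYYYY
GGGGYYYYY
After op 3 paint(0,0,W):
WYYBYYYYY
YYYYYYYYY
YYYYYYYYY
YYYYYYYYY
YYYYYYYYY
YYYYYYYYY
GGGGYYYYY
GGGGYYYYY
After op 4 fill(3,5,B) [62 cells changed]:
WBBBBBBBB
BBBBBBBBB
BBBBBBBBB
BBBBBBBBB
BBBBBBBBB
BBBBBBBBB
GGGGBBBBB
GGGGBBBBB

Answer: WBBBBBBBB
BBBBBBBBB
BBBBBBBBB
BBBBBBBBB
BBBBBBBBB
BBBBBBBBB
GGGGBBBBB
GGGGBBBBB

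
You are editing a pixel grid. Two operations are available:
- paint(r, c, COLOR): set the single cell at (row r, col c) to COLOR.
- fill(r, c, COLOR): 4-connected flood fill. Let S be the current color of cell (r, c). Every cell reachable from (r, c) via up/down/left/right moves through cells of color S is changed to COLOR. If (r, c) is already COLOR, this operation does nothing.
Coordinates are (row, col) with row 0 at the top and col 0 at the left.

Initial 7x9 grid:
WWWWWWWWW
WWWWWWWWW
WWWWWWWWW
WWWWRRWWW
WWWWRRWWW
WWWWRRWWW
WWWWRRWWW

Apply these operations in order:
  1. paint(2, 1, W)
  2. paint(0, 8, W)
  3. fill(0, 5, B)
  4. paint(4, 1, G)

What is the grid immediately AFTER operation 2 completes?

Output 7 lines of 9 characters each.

Answer: WWWWWWWWW
WWWWWWWWW
WWWWWWWWW
WWWWRRWWW
WWWWRRWWW
WWWWRRWWW
WWWWRRWWW

Derivation:
After op 1 paint(2,1,W):
WWWWWWWWW
WWWWWWWWW
WWWWWWWWW
WWWWRRWWW
WWWWRRWWW
WWWWRRWWW
WWWWRRWWW
After op 2 paint(0,8,W):
WWWWWWWWW
WWWWWWWWW
WWWWWWWWW
WWWWRRWWW
WWWWRRWWW
WWWWRRWWW
WWWWRRWWW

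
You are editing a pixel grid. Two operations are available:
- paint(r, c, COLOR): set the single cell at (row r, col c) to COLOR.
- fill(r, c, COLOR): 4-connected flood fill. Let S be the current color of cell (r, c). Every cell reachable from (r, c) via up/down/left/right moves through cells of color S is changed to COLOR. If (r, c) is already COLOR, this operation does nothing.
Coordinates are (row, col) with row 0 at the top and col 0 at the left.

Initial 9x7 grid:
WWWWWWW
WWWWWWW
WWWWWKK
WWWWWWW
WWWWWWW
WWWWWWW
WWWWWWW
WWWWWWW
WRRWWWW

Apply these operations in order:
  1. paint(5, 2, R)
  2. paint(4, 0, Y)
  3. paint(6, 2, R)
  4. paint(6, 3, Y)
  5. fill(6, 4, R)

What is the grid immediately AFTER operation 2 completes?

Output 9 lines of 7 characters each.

After op 1 paint(5,2,R):
WWWWWWW
WWWWWWW
WWWWWKK
WWWWWWW
WWWWWWW
WWRWWWW
WWWWWWW
WWWWWWW
WRRWWWW
After op 2 paint(4,0,Y):
WWWWWWW
WWWWWWW
WWWWWKK
WWWWWWW
YWWWWWW
WWRWWWW
WWWWWWW
WWWWWWW
WRRWWWW

Answer: WWWWWWW
WWWWWWW
WWWWWKK
WWWWWWW
YWWWWWW
WWRWWWW
WWWWWWW
WWWWWWW
WRRWWWW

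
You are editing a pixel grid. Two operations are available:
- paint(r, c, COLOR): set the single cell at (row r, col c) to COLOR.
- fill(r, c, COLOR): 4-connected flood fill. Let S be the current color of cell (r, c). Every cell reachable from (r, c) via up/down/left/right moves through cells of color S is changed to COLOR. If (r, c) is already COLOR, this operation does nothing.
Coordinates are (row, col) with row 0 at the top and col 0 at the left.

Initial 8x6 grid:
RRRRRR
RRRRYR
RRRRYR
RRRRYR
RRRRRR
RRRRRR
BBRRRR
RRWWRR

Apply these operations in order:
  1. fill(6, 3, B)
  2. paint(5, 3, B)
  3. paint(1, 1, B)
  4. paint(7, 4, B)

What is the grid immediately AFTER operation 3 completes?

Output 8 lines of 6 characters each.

Answer: BBBBBB
BBBBYB
BBBBYB
BBBBYB
BBBBBB
BBBBBB
BBBBBB
RRWWBB

Derivation:
After op 1 fill(6,3,B) [39 cells changed]:
BBBBBB
BBBBYB
BBBBYB
BBBBYB
BBBBBB
BBBBBB
BBBBBB
RRWWBB
After op 2 paint(5,3,B):
BBBBBB
BBBBYB
BBBBYB
BBBBYB
BBBBBB
BBBBBB
BBBBBB
RRWWBB
After op 3 paint(1,1,B):
BBBBBB
BBBBYB
BBBBYB
BBBBYB
BBBBBB
BBBBBB
BBBBBB
RRWWBB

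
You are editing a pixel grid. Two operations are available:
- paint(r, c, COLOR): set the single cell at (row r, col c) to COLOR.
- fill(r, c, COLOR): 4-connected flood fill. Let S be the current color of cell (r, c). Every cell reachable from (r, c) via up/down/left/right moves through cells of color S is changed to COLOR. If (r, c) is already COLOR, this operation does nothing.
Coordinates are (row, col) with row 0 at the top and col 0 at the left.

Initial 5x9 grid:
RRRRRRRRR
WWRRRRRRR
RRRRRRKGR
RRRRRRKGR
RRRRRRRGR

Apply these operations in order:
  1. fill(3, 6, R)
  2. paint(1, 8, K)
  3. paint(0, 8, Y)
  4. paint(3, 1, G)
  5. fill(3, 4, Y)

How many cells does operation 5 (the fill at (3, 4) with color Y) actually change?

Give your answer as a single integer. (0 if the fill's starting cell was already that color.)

Answer: 34

Derivation:
After op 1 fill(3,6,R) [2 cells changed]:
RRRRRRRRR
WWRRRRRRR
RRRRRRRGR
RRRRRRRGR
RRRRRRRGR
After op 2 paint(1,8,K):
RRRRRRRRR
WWRRRRRRK
RRRRRRRGR
RRRRRRRGR
RRRRRRRGR
After op 3 paint(0,8,Y):
RRRRRRRRY
WWRRRRRRK
RRRRRRRGR
RRRRRRRGR
RRRRRRRGR
After op 4 paint(3,1,G):
RRRRRRRRY
WWRRRRRRK
RRRRRRRGR
RGRRRRRGR
RRRRRRRGR
After op 5 fill(3,4,Y) [34 cells changed]:
YYYYYYYYY
WWYYYYYYK
YYYYYYYGR
YGYYYYYGR
YYYYYYYGR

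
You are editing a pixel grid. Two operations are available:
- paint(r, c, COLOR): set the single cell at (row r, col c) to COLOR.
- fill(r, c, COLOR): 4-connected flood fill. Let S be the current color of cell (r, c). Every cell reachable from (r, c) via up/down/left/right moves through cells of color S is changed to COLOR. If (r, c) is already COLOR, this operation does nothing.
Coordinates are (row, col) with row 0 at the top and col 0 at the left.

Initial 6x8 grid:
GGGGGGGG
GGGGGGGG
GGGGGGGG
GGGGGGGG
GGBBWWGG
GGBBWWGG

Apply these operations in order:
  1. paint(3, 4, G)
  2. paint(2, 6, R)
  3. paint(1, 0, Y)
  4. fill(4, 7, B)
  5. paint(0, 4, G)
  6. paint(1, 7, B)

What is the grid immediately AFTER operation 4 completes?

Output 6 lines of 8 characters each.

After op 1 paint(3,4,G):
GGGGGGGG
GGGGGGGG
GGGGGGGG
GGGGGGGG
GGBBWWGG
GGBBWWGG
After op 2 paint(2,6,R):
GGGGGGGG
GGGGGGGG
GGGGGGRG
GGGGGGGG
GGBBWWGG
GGBBWWGG
After op 3 paint(1,0,Y):
GGGGGGGG
YGGGGGGG
GGGGGGRG
GGGGGGGG
GGBBWWGG
GGBBWWGG
After op 4 fill(4,7,B) [38 cells changed]:
BBBBBBBB
YBBBBBBB
BBBBBBRB
BBBBBBBB
BBBBWWBB
BBBBWWBB

Answer: BBBBBBBB
YBBBBBBB
BBBBBBRB
BBBBBBBB
BBBBWWBB
BBBBWWBB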